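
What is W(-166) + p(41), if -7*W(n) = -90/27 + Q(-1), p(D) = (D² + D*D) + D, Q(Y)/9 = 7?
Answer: 71284/21 ≈ 3394.5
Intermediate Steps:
Q(Y) = 63 (Q(Y) = 9*7 = 63)
p(D) = D + 2*D² (p(D) = (D² + D²) + D = 2*D² + D = D + 2*D²)
W(n) = -179/21 (W(n) = -(-90/27 + 63)/7 = -(-90*1/27 + 63)/7 = -(-10/3 + 63)/7 = -⅐*179/3 = -179/21)
W(-166) + p(41) = -179/21 + 41*(1 + 2*41) = -179/21 + 41*(1 + 82) = -179/21 + 41*83 = -179/21 + 3403 = 71284/21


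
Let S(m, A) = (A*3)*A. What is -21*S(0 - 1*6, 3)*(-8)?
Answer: 4536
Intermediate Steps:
S(m, A) = 3*A² (S(m, A) = (3*A)*A = 3*A²)
-21*S(0 - 1*6, 3)*(-8) = -63*3²*(-8) = -63*9*(-8) = -21*27*(-8) = -567*(-8) = 4536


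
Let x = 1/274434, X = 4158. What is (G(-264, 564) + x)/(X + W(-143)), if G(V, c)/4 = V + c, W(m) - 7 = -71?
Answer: 329320801/1123532796 ≈ 0.29311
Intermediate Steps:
W(m) = -64 (W(m) = 7 - 71 = -64)
x = 1/274434 ≈ 3.6439e-6
G(V, c) = 4*V + 4*c (G(V, c) = 4*(V + c) = 4*V + 4*c)
(G(-264, 564) + x)/(X + W(-143)) = ((4*(-264) + 4*564) + 1/274434)/(4158 - 64) = ((-1056 + 2256) + 1/274434)/4094 = (1200 + 1/274434)*(1/4094) = (329320801/274434)*(1/4094) = 329320801/1123532796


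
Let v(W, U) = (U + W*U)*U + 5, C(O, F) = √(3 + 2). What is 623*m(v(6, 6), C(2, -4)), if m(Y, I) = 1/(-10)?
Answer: -623/10 ≈ -62.300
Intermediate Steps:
C(O, F) = √5
v(W, U) = 5 + U*(U + U*W) (v(W, U) = (U + U*W)*U + 5 = U*(U + U*W) + 5 = 5 + U*(U + U*W))
m(Y, I) = -⅒
623*m(v(6, 6), C(2, -4)) = 623*(-⅒) = -623/10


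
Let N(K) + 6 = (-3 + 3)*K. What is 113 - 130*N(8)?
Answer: 893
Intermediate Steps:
N(K) = -6 (N(K) = -6 + (-3 + 3)*K = -6 + 0*K = -6 + 0 = -6)
113 - 130*N(8) = 113 - 130*(-6) = 113 + 780 = 893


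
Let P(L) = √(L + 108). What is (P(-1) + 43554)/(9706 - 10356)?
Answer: -21777/325 - √107/650 ≈ -67.022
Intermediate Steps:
P(L) = √(108 + L)
(P(-1) + 43554)/(9706 - 10356) = (√(108 - 1) + 43554)/(9706 - 10356) = (√107 + 43554)/(-650) = (43554 + √107)*(-1/650) = -21777/325 - √107/650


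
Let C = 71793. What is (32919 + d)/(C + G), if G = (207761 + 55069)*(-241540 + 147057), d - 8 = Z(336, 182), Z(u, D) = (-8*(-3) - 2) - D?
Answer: -32767/24832895097 ≈ -1.3195e-6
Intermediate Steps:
Z(u, D) = 22 - D (Z(u, D) = (24 - 2) - D = 22 - D)
d = -152 (d = 8 + (22 - 1*182) = 8 + (22 - 182) = 8 - 160 = -152)
G = -24832966890 (G = 262830*(-94483) = -24832966890)
(32919 + d)/(C + G) = (32919 - 152)/(71793 - 24832966890) = 32767/(-24832895097) = 32767*(-1/24832895097) = -32767/24832895097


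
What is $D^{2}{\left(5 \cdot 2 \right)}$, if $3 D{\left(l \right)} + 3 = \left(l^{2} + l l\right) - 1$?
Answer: $\frac{38416}{9} \approx 4268.4$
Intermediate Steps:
$D{\left(l \right)} = - \frac{4}{3} + \frac{2 l^{2}}{3}$ ($D{\left(l \right)} = -1 + \frac{\left(l^{2} + l l\right) - 1}{3} = -1 + \frac{\left(l^{2} + l^{2}\right) - 1}{3} = -1 + \frac{2 l^{2} - 1}{3} = -1 + \frac{-1 + 2 l^{2}}{3} = -1 + \left(- \frac{1}{3} + \frac{2 l^{2}}{3}\right) = - \frac{4}{3} + \frac{2 l^{2}}{3}$)
$D^{2}{\left(5 \cdot 2 \right)} = \left(- \frac{4}{3} + \frac{2 \left(5 \cdot 2\right)^{2}}{3}\right)^{2} = \left(- \frac{4}{3} + \frac{2 \cdot 10^{2}}{3}\right)^{2} = \left(- \frac{4}{3} + \frac{2}{3} \cdot 100\right)^{2} = \left(- \frac{4}{3} + \frac{200}{3}\right)^{2} = \left(\frac{196}{3}\right)^{2} = \frac{38416}{9}$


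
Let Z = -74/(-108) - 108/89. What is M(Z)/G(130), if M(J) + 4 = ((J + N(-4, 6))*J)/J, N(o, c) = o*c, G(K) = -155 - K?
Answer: 137107/1369710 ≈ 0.10010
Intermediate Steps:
Z = -2539/4806 (Z = -74*(-1/108) - 108*1/89 = 37/54 - 108/89 = -2539/4806 ≈ -0.52830)
N(o, c) = c*o
M(J) = -28 + J (M(J) = -4 + ((J + 6*(-4))*J)/J = -4 + ((J - 24)*J)/J = -4 + ((-24 + J)*J)/J = -4 + (J*(-24 + J))/J = -4 + (-24 + J) = -28 + J)
M(Z)/G(130) = (-28 - 2539/4806)/(-155 - 1*130) = -137107/(4806*(-155 - 130)) = -137107/4806/(-285) = -137107/4806*(-1/285) = 137107/1369710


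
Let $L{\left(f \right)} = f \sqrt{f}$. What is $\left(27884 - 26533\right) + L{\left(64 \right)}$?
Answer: $1863$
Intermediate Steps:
$L{\left(f \right)} = f^{\frac{3}{2}}$
$\left(27884 - 26533\right) + L{\left(64 \right)} = \left(27884 - 26533\right) + 64^{\frac{3}{2}} = 1351 + 512 = 1863$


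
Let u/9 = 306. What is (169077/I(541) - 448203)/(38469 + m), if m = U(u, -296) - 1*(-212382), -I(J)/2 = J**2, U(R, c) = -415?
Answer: -262361173563/146595717832 ≈ -1.7897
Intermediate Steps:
u = 2754 (u = 9*306 = 2754)
I(J) = -2*J**2
m = 211967 (m = -415 - 1*(-212382) = -415 + 212382 = 211967)
(169077/I(541) - 448203)/(38469 + m) = (169077/((-2*541**2)) - 448203)/(38469 + 211967) = (169077/((-2*292681)) - 448203)/250436 = (169077/(-585362) - 448203)*(1/250436) = (169077*(-1/585362) - 448203)*(1/250436) = (-169077/585362 - 448203)*(1/250436) = -262361173563/585362*1/250436 = -262361173563/146595717832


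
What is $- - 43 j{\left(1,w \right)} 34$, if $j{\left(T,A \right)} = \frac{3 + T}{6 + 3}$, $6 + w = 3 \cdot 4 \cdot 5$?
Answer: $\frac{5848}{9} \approx 649.78$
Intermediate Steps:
$w = 54$ ($w = -6 + 3 \cdot 4 \cdot 5 = -6 + 12 \cdot 5 = -6 + 60 = 54$)
$j{\left(T,A \right)} = \frac{1}{3} + \frac{T}{9}$ ($j{\left(T,A \right)} = \frac{3 + T}{9} = \left(3 + T\right) \frac{1}{9} = \frac{1}{3} + \frac{T}{9}$)
$- - 43 j{\left(1,w \right)} 34 = - - 43 \left(\frac{1}{3} + \frac{1}{9} \cdot 1\right) 34 = - - 43 \left(\frac{1}{3} + \frac{1}{9}\right) 34 = - \left(-43\right) \frac{4}{9} \cdot 34 = - \frac{\left(-172\right) 34}{9} = \left(-1\right) \left(- \frac{5848}{9}\right) = \frac{5848}{9}$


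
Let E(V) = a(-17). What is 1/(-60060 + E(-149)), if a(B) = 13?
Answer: -1/60047 ≈ -1.6654e-5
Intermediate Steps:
E(V) = 13
1/(-60060 + E(-149)) = 1/(-60060 + 13) = 1/(-60047) = -1/60047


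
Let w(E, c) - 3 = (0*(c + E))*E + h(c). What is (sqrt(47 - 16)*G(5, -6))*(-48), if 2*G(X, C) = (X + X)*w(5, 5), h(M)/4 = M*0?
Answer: -720*sqrt(31) ≈ -4008.8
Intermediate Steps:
h(M) = 0 (h(M) = 4*(M*0) = 4*0 = 0)
w(E, c) = 3 (w(E, c) = 3 + ((0*(c + E))*E + 0) = 3 + ((0*(E + c))*E + 0) = 3 + (0*E + 0) = 3 + (0 + 0) = 3 + 0 = 3)
G(X, C) = 3*X (G(X, C) = ((X + X)*3)/2 = ((2*X)*3)/2 = (6*X)/2 = 3*X)
(sqrt(47 - 16)*G(5, -6))*(-48) = (sqrt(47 - 16)*(3*5))*(-48) = (sqrt(31)*15)*(-48) = (15*sqrt(31))*(-48) = -720*sqrt(31)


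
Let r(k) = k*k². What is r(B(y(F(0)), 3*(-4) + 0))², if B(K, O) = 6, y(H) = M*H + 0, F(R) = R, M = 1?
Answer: 46656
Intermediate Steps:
y(H) = H (y(H) = 1*H + 0 = H + 0 = H)
r(k) = k³
r(B(y(F(0)), 3*(-4) + 0))² = (6³)² = 216² = 46656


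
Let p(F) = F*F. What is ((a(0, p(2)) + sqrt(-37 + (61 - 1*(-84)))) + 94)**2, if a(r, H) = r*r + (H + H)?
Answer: 10512 + 1224*sqrt(3) ≈ 12632.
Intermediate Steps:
p(F) = F**2
a(r, H) = r**2 + 2*H
((a(0, p(2)) + sqrt(-37 + (61 - 1*(-84)))) + 94)**2 = (((0**2 + 2*2**2) + sqrt(-37 + (61 - 1*(-84)))) + 94)**2 = (((0 + 2*4) + sqrt(-37 + (61 + 84))) + 94)**2 = (((0 + 8) + sqrt(-37 + 145)) + 94)**2 = ((8 + sqrt(108)) + 94)**2 = ((8 + 6*sqrt(3)) + 94)**2 = (102 + 6*sqrt(3))**2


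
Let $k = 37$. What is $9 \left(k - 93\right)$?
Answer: $-504$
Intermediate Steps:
$9 \left(k - 93\right) = 9 \left(37 - 93\right) = 9 \left(-56\right) = -504$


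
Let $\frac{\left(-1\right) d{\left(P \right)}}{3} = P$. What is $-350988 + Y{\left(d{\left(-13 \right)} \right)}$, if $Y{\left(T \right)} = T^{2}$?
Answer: $-349467$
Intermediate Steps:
$d{\left(P \right)} = - 3 P$
$-350988 + Y{\left(d{\left(-13 \right)} \right)} = -350988 + \left(\left(-3\right) \left(-13\right)\right)^{2} = -350988 + 39^{2} = -350988 + 1521 = -349467$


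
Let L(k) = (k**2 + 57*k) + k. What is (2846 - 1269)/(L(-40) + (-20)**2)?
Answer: -1577/320 ≈ -4.9281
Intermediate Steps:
L(k) = k**2 + 58*k
(2846 - 1269)/(L(-40) + (-20)**2) = (2846 - 1269)/(-40*(58 - 40) + (-20)**2) = 1577/(-40*18 + 400) = 1577/(-720 + 400) = 1577/(-320) = 1577*(-1/320) = -1577/320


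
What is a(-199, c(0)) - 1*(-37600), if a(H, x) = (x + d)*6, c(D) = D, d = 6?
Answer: 37636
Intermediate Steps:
a(H, x) = 36 + 6*x (a(H, x) = (x + 6)*6 = (6 + x)*6 = 36 + 6*x)
a(-199, c(0)) - 1*(-37600) = (36 + 6*0) - 1*(-37600) = (36 + 0) + 37600 = 36 + 37600 = 37636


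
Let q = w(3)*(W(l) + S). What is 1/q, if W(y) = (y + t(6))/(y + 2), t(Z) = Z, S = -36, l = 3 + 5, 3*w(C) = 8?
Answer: -15/1384 ≈ -0.010838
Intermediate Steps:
w(C) = 8/3 (w(C) = (⅓)*8 = 8/3)
l = 8
W(y) = (6 + y)/(2 + y) (W(y) = (y + 6)/(y + 2) = (6 + y)/(2 + y))
q = -1384/15 (q = 8*((6 + 8)/(2 + 8) - 36)/3 = 8*(14/10 - 36)/3 = 8*((⅒)*14 - 36)/3 = 8*(7/5 - 36)/3 = (8/3)*(-173/5) = -1384/15 ≈ -92.267)
1/q = 1/(-1384/15) = -15/1384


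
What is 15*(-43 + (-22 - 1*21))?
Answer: -1290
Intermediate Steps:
15*(-43 + (-22 - 1*21)) = 15*(-43 + (-22 - 21)) = 15*(-43 - 43) = 15*(-86) = -1290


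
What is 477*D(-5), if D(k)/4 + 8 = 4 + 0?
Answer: -7632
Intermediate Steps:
D(k) = -16 (D(k) = -32 + 4*(4 + 0) = -32 + 4*4 = -32 + 16 = -16)
477*D(-5) = 477*(-16) = -7632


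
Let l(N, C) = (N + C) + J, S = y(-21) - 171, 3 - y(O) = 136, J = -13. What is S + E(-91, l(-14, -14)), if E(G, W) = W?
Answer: -345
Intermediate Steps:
y(O) = -133 (y(O) = 3 - 1*136 = 3 - 136 = -133)
S = -304 (S = -133 - 171 = -304)
l(N, C) = -13 + C + N (l(N, C) = (N + C) - 13 = (C + N) - 13 = -13 + C + N)
S + E(-91, l(-14, -14)) = -304 + (-13 - 14 - 14) = -304 - 41 = -345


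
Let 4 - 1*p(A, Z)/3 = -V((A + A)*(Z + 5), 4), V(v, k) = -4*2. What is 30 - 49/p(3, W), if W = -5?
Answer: 409/12 ≈ 34.083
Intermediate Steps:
V(v, k) = -8
p(A, Z) = -12 (p(A, Z) = 12 - (-3)*(-8) = 12 - 3*8 = 12 - 24 = -12)
30 - 49/p(3, W) = 30 - 49/(-12) = 30 - 1/12*(-49) = 30 + 49/12 = 409/12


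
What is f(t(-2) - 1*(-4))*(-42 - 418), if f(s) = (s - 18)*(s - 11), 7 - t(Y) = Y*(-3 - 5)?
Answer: -169280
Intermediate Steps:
t(Y) = 7 + 8*Y (t(Y) = 7 - Y*(-3 - 5) = 7 - Y*(-8) = 7 - (-8)*Y = 7 + 8*Y)
f(s) = (-18 + s)*(-11 + s)
f(t(-2) - 1*(-4))*(-42 - 418) = (198 + ((7 + 8*(-2)) - 1*(-4))² - 29*((7 + 8*(-2)) - 1*(-4)))*(-42 - 418) = (198 + ((7 - 16) + 4)² - 29*((7 - 16) + 4))*(-460) = (198 + (-9 + 4)² - 29*(-9 + 4))*(-460) = (198 + (-5)² - 29*(-5))*(-460) = (198 + 25 + 145)*(-460) = 368*(-460) = -169280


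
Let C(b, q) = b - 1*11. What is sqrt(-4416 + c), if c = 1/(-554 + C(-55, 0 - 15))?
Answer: I*sqrt(424377755)/310 ≈ 66.453*I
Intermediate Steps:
C(b, q) = -11 + b (C(b, q) = b - 11 = -11 + b)
c = -1/620 (c = 1/(-554 + (-11 - 55)) = 1/(-554 - 66) = 1/(-620) = -1/620 ≈ -0.0016129)
sqrt(-4416 + c) = sqrt(-4416 - 1/620) = sqrt(-2737921/620) = I*sqrt(424377755)/310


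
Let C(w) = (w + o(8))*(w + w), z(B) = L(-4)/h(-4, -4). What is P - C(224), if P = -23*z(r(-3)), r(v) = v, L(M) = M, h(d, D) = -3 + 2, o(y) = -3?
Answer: -99100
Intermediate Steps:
h(d, D) = -1
z(B) = 4 (z(B) = -4/(-1) = -4*(-1) = 4)
C(w) = 2*w*(-3 + w) (C(w) = (w - 3)*(w + w) = (-3 + w)*(2*w) = 2*w*(-3 + w))
P = -92 (P = -23*4 = -92)
P - C(224) = -92 - 2*224*(-3 + 224) = -92 - 2*224*221 = -92 - 1*99008 = -92 - 99008 = -99100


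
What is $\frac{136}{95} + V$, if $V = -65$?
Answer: $- \frac{6039}{95} \approx -63.568$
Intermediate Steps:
$\frac{136}{95} + V = \frac{136}{95} - 65 = - \frac{6039}{95}$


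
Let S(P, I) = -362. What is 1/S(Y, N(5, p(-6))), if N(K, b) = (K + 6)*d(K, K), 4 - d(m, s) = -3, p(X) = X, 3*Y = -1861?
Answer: -1/362 ≈ -0.0027624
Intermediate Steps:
Y = -1861/3 (Y = (⅓)*(-1861) = -1861/3 ≈ -620.33)
d(m, s) = 7 (d(m, s) = 4 - 1*(-3) = 4 + 3 = 7)
N(K, b) = 42 + 7*K (N(K, b) = (K + 6)*7 = (6 + K)*7 = 42 + 7*K)
1/S(Y, N(5, p(-6))) = 1/(-362) = -1/362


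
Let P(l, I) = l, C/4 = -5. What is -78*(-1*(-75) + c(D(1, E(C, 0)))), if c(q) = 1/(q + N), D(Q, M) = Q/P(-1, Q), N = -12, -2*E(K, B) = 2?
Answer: -5844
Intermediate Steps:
C = -20 (C = 4*(-5) = -20)
E(K, B) = -1 (E(K, B) = -½*2 = -1)
D(Q, M) = -Q (D(Q, M) = Q/(-1) = Q*(-1) = -Q)
c(q) = 1/(-12 + q) (c(q) = 1/(q - 12) = 1/(-12 + q))
-78*(-1*(-75) + c(D(1, E(C, 0)))) = -78*(-1*(-75) + 1/(-12 - 1*1)) = -78*(75 + 1/(-12 - 1)) = -78*(75 + 1/(-13)) = -78*(75 - 1/13) = -78*974/13 = -5844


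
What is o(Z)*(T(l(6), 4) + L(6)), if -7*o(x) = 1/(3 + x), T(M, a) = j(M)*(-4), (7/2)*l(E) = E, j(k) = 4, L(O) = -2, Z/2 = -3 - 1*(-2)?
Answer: 18/7 ≈ 2.5714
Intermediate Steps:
Z = -2 (Z = 2*(-3 - 1*(-2)) = 2*(-3 + 2) = 2*(-1) = -2)
l(E) = 2*E/7
T(M, a) = -16 (T(M, a) = 4*(-4) = -16)
o(x) = -1/(7*(3 + x))
o(Z)*(T(l(6), 4) + L(6)) = (-1/(21 + 7*(-2)))*(-16 - 2) = -1/(21 - 14)*(-18) = -1/7*(-18) = -1*⅐*(-18) = -⅐*(-18) = 18/7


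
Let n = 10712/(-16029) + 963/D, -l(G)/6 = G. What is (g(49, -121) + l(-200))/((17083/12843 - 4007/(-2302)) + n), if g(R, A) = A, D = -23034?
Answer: 8388840365955621/18353637819538 ≈ 457.07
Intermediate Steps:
l(G) = -6*G
n = -6722465/9466974 (n = 10712/(-16029) + 963/(-23034) = 10712*(-1/16029) + 963*(-1/23034) = -824/1233 - 321/7678 = -6722465/9466974 ≈ -0.71010)
(g(49, -121) + l(-200))/((17083/12843 - 4007/(-2302)) + n) = (-121 - 6*(-200))/((17083/12843 - 4007/(-2302)) - 6722465/9466974) = (-121 + 1200)/((17083*(1/12843) - 4007*(-1/2302)) - 6722465/9466974) = 1079/((17083/12843 + 4007/2302) - 6722465/9466974) = 1079/(90786967/29564586 - 6722465/9466974) = 1079/(18353637819538/7774643527299) = 1079*(7774643527299/18353637819538) = 8388840365955621/18353637819538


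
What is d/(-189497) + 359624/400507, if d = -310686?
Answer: 192579586930/75894874979 ≈ 2.5375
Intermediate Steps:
d/(-189497) + 359624/400507 = -310686/(-189497) + 359624/400507 = -310686*(-1/189497) + 359624*(1/400507) = 310686/189497 + 359624/400507 = 192579586930/75894874979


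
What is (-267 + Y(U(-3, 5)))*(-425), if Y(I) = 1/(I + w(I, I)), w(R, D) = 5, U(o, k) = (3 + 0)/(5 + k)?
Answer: 6009925/53 ≈ 1.1339e+5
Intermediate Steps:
U(o, k) = 3/(5 + k)
Y(I) = 1/(5 + I) (Y(I) = 1/(I + 5) = 1/(5 + I))
(-267 + Y(U(-3, 5)))*(-425) = (-267 + 1/(5 + 3/(5 + 5)))*(-425) = (-267 + 1/(5 + 3/10))*(-425) = (-267 + 1/(53/10))*(-425) = (-267 + 10/53)*(-425) = -14141/53*(-425) = 6009925/53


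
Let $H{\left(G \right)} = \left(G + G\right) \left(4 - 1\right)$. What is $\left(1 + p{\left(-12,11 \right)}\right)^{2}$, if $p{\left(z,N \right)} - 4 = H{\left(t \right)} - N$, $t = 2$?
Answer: $36$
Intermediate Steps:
$H{\left(G \right)} = 6 G$ ($H{\left(G \right)} = 2 G 3 = 6 G$)
$p{\left(z,N \right)} = 16 - N$ ($p{\left(z,N \right)} = 4 - \left(-12 + N\right) = 16 - N$)
$\left(1 + p{\left(-12,11 \right)}\right)^{2} = \left(1 + \left(16 - 11\right)\right)^{2} = \left(1 + 5\right)^{2} = 6^{2} = 36$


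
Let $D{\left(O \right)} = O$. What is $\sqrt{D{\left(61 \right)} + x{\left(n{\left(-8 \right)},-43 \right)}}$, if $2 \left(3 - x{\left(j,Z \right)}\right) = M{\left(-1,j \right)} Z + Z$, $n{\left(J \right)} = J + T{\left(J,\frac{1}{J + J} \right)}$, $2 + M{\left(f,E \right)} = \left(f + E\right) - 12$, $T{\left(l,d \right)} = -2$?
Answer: $2 i \sqrt{113} \approx 21.26 i$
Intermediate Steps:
$M{\left(f,E \right)} = -14 + E + f$ ($M{\left(f,E \right)} = -2 - \left(12 - E - f\right) = -2 + \left(-12 + E + f\right) = -14 + E + f$)
$n{\left(J \right)} = -2 + J$ ($n{\left(J \right)} = J - 2 = -2 + J$)
$x{\left(j,Z \right)} = 3 - \frac{Z}{2} - \frac{Z \left(-15 + j\right)}{2}$ ($x{\left(j,Z \right)} = 3 - \frac{\left(-14 + j - 1\right) Z + Z}{2} = 3 - \frac{\left(-15 + j\right) Z + Z}{2} = 3 - \frac{Z \left(-15 + j\right) + Z}{2} = 3 - \frac{Z + Z \left(-15 + j\right)}{2} = 3 - \left(\frac{Z}{2} + \frac{Z \left(-15 + j\right)}{2}\right) = 3 - \frac{Z}{2} - \frac{Z \left(-15 + j\right)}{2}$)
$\sqrt{D{\left(61 \right)} + x{\left(n{\left(-8 \right)},-43 \right)}} = \sqrt{61 + \left(3 + 7 \left(-43\right) - - \frac{43 \left(-2 - 8\right)}{2}\right)} = \sqrt{61 - \left(298 + 215\right)} = \sqrt{61 - 513} = \sqrt{-452} = 2 i \sqrt{113}$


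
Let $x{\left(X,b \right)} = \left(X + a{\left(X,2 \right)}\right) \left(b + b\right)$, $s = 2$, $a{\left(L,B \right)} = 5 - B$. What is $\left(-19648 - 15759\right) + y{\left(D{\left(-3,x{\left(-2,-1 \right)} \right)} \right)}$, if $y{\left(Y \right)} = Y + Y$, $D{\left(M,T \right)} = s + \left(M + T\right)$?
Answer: $-35413$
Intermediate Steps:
$x{\left(X,b \right)} = 2 b \left(3 + X\right)$ ($x{\left(X,b \right)} = \left(X + \left(5 - 2\right)\right) \left(b + b\right) = \left(X + \left(5 - 2\right)\right) 2 b = \left(X + 3\right) 2 b = \left(3 + X\right) 2 b = 2 b \left(3 + X\right)$)
$D{\left(M,T \right)} = 2 + M + T$ ($D{\left(M,T \right)} = 2 + \left(M + T\right) = 2 + M + T$)
$y{\left(Y \right)} = 2 Y$
$\left(-19648 - 15759\right) + y{\left(D{\left(-3,x{\left(-2,-1 \right)} \right)} \right)} = \left(-19648 - 15759\right) + 2 \left(2 - 3 + 2 \left(-1\right) \left(3 - 2\right)\right) = -35407 + 2 \left(2 - 3 + 2 \left(-1\right) 1\right) = -35407 + 2 \left(2 - 3 - 2\right) = -35407 + 2 \left(-3\right) = -35407 - 6 = -35413$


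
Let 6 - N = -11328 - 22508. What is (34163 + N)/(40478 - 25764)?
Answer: 9715/2102 ≈ 4.6218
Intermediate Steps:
N = 33842 (N = 6 - (-11328 - 22508) = 6 - 1*(-33836) = 6 + 33836 = 33842)
(34163 + N)/(40478 - 25764) = (34163 + 33842)/(40478 - 25764) = 68005/14714 = 68005*(1/14714) = 9715/2102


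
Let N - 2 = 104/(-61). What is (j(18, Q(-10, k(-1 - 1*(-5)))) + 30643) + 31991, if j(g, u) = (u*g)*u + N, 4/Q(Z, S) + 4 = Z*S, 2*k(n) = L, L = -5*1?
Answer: 187215860/2989 ≈ 62635.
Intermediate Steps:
L = -5
N = 18/61 (N = 2 + 104/(-61) = 2 + 104*(-1/61) = 2 - 104/61 = 18/61 ≈ 0.29508)
k(n) = -5/2 (k(n) = (1/2)*(-5) = -5/2)
Q(Z, S) = 4/(-4 + S*Z) (Q(Z, S) = 4/(-4 + Z*S) = 4/(-4 + S*Z))
j(g, u) = 18/61 + g*u**2 (j(g, u) = (u*g)*u + 18/61 = (g*u)*u + 18/61 = g*u**2 + 18/61 = 18/61 + g*u**2)
(j(18, Q(-10, k(-1 - 1*(-5)))) + 30643) + 31991 = ((18/61 + 18*(4/(-4 - 5/2*(-10)))**2) + 30643) + 31991 = ((18/61 + 18*(4/(-4 + 25))**2) + 30643) + 31991 = ((18/61 + 18*(4/21)**2) + 30643) + 31991 = ((18/61 + 18*(16/441)) + 30643) + 31991 = ((18/61 + 32/49) + 30643) + 31991 = (2834/2989 + 30643) + 31991 = 91594761/2989 + 31991 = 187215860/2989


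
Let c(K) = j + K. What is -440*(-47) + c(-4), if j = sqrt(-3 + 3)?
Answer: 20676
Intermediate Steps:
j = 0 (j = sqrt(0) = 0)
c(K) = K (c(K) = 0 + K = K)
-440*(-47) + c(-4) = -440*(-47) - 4 = 20680 - 4 = 20676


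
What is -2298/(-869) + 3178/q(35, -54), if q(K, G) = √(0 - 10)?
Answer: 2298/869 - 1589*I*√10/5 ≈ 2.6444 - 1005.0*I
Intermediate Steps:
q(K, G) = I*√10 (q(K, G) = √(-10) = I*√10)
-2298/(-869) + 3178/q(35, -54) = -2298/(-869) + 3178/((I*√10)) = -2298*(-1/869) + 3178*(-I*√10/10) = 2298/869 - 1589*I*√10/5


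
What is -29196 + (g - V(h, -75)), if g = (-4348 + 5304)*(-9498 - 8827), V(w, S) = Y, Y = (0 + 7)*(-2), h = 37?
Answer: -17547882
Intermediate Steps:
Y = -14 (Y = 7*(-2) = -14)
V(w, S) = -14
g = -17518700 (g = 956*(-18325) = -17518700)
-29196 + (g - V(h, -75)) = -29196 + (-17518700 - 1*(-14)) = -29196 + (-17518700 + 14) = -29196 - 17518686 = -17547882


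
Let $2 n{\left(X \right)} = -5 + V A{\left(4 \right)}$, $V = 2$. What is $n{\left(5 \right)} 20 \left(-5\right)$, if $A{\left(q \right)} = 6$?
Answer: $-350$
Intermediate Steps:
$n{\left(X \right)} = \frac{7}{2}$ ($n{\left(X \right)} = \frac{-5 + 2 \cdot 6}{2} = \frac{-5 + 12}{2} = \frac{1}{2} \cdot 7 = \frac{7}{2}$)
$n{\left(5 \right)} 20 \left(-5\right) = \frac{7}{2} \cdot 20 \left(-5\right) = 70 \left(-5\right) = -350$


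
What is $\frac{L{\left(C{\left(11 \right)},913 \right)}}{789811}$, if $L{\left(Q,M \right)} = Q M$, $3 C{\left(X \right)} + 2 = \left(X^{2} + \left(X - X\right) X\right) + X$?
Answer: $\frac{10790}{215403} \approx 0.050092$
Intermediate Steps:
$C{\left(X \right)} = - \frac{2}{3} + \frac{X}{3} + \frac{X^{2}}{3}$ ($C{\left(X \right)} = - \frac{2}{3} + \frac{\left(X^{2} + \left(X - X\right) X\right) + X}{3} = - \frac{2}{3} + \frac{\left(X^{2} + 0 X\right) + X}{3} = - \frac{2}{3} + \frac{\left(X^{2} + 0\right) + X}{3} = - \frac{2}{3} + \frac{X^{2} + X}{3} = - \frac{2}{3} + \frac{X + X^{2}}{3} = - \frac{2}{3} + \left(\frac{X}{3} + \frac{X^{2}}{3}\right) = - \frac{2}{3} + \frac{X}{3} + \frac{X^{2}}{3}$)
$L{\left(Q,M \right)} = M Q$
$\frac{L{\left(C{\left(11 \right)},913 \right)}}{789811} = \frac{913 \left(- \frac{2}{3} + \frac{1}{3} \cdot 11 + \frac{11^{2}}{3}\right)}{789811} = 913 \left(- \frac{2}{3} + \frac{11}{3} + \frac{1}{3} \cdot 121\right) \frac{1}{789811} = 913 \left(- \frac{2}{3} + \frac{11}{3} + \frac{121}{3}\right) \frac{1}{789811} = 913 \cdot \frac{130}{3} \cdot \frac{1}{789811} = \frac{118690}{3} \cdot \frac{1}{789811} = \frac{10790}{215403}$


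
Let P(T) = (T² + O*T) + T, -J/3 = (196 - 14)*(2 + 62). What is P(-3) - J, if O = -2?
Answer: 34956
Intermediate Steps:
J = -34944 (J = -3*(196 - 14)*(2 + 62) = -546*64 = -3*11648 = -34944)
P(T) = T² - T (P(T) = (T² - 2*T) + T = T² - T)
P(-3) - J = -3*(-1 - 3) - 1*(-34944) = -3*(-4) + 34944 = 12 + 34944 = 34956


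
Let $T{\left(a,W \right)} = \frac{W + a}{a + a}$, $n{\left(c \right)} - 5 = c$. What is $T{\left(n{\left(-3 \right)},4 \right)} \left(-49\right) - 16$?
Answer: $- \frac{179}{2} \approx -89.5$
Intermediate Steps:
$n{\left(c \right)} = 5 + c$
$T{\left(a,W \right)} = \frac{W + a}{2 a}$
$T{\left(n{\left(-3 \right)},4 \right)} \left(-49\right) - 16 = \frac{4 + \left(5 - 3\right)}{2 \left(5 - 3\right)} \left(-49\right) - 16 = \frac{4 + 2}{2 \cdot 2} \left(-49\right) - 16 = \frac{1}{2} \cdot \frac{1}{2} \cdot 6 \left(-49\right) - 16 = \frac{3}{2} \left(-49\right) - 16 = - \frac{147}{2} - 16 = - \frac{179}{2}$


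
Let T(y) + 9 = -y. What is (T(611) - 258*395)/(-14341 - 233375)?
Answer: 51265/123858 ≈ 0.41390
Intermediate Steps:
T(y) = -9 - y
(T(611) - 258*395)/(-14341 - 233375) = ((-9 - 1*611) - 258*395)/(-14341 - 233375) = ((-9 - 611) - 101910)/(-247716) = (-620 - 101910)*(-1/247716) = -102530*(-1/247716) = 51265/123858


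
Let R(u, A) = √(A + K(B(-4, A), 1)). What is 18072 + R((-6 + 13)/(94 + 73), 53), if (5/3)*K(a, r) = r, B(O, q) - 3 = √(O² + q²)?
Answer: 18072 + 2*√335/5 ≈ 18079.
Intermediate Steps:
B(O, q) = 3 + √(O² + q²)
K(a, r) = 3*r/5
R(u, A) = √(⅗ + A) (R(u, A) = √(A + (⅗)*1) = √(A + ⅗) = √(⅗ + A))
18072 + R((-6 + 13)/(94 + 73), 53) = 18072 + √(15 + 25*53)/5 = 18072 + √(15 + 1325)/5 = 18072 + √1340/5 = 18072 + (2*√335)/5 = 18072 + 2*√335/5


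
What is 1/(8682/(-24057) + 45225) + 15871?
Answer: 5755719430870/362656381 ≈ 15871.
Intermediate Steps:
1/(8682/(-24057) + 45225) + 15871 = 1/(8682*(-1/24057) + 45225) + 15871 = 1/(-2894/8019 + 45225) + 15871 = 1/(362656381/8019) + 15871 = 8019/362656381 + 15871 = 5755719430870/362656381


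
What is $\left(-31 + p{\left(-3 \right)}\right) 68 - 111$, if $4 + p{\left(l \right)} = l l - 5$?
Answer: $-2219$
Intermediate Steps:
$p{\left(l \right)} = -9 + l^{2}$ ($p{\left(l \right)} = -4 + \left(l l - 5\right) = -4 + \left(l^{2} - 5\right) = -4 + \left(-5 + l^{2}\right) = -9 + l^{2}$)
$\left(-31 + p{\left(-3 \right)}\right) 68 - 111 = \left(-31 - \left(9 - \left(-3\right)^{2}\right)\right) 68 - 111 = \left(-31 + \left(-9 + 9\right)\right) 68 - 111 = \left(-31 + 0\right) 68 - 111 = \left(-31\right) 68 - 111 = -2108 - 111 = -2219$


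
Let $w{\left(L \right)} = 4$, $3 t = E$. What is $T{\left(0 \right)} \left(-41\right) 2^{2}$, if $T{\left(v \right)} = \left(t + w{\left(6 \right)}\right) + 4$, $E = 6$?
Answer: $-1640$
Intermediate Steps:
$t = 2$ ($t = \frac{1}{3} \cdot 6 = 2$)
$T{\left(v \right)} = 10$ ($T{\left(v \right)} = \left(2 + 4\right) + 4 = 6 + 4 = 10$)
$T{\left(0 \right)} \left(-41\right) 2^{2} = 10 \left(-41\right) 2^{2} = \left(-410\right) 4 = -1640$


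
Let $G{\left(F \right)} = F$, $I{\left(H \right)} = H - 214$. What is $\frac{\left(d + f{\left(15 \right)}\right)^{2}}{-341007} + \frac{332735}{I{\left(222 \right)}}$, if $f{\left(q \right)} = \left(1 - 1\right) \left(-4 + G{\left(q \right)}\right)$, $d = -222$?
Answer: $\frac{37821523291}{909352} \approx 41592.0$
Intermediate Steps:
$I{\left(H \right)} = -214 + H$ ($I{\left(H \right)} = H - 214 = -214 + H$)
$f{\left(q \right)} = 0$ ($f{\left(q \right)} = \left(1 - 1\right) \left(-4 + q\right) = 0 \left(-4 + q\right) = 0$)
$\frac{\left(d + f{\left(15 \right)}\right)^{2}}{-341007} + \frac{332735}{I{\left(222 \right)}} = \frac{\left(-222 + 0\right)^{2}}{-341007} + \frac{332735}{-214 + 222} = \left(-222\right)^{2} \left(- \frac{1}{341007}\right) + \frac{332735}{8} = 49284 \left(- \frac{1}{341007}\right) + 332735 \cdot \frac{1}{8} = - \frac{16428}{113669} + \frac{332735}{8} = \frac{37821523291}{909352}$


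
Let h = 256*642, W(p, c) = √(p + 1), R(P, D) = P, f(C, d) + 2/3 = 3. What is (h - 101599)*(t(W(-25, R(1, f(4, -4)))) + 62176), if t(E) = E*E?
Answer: 3900224456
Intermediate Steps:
f(C, d) = 7/3 (f(C, d) = -⅔ + 3 = 7/3)
W(p, c) = √(1 + p)
t(E) = E²
h = 164352
(h - 101599)*(t(W(-25, R(1, f(4, -4)))) + 62176) = (164352 - 101599)*((√(1 - 25))² + 62176) = 62753*((√(-24))² + 62176) = 62753*((2*I*√6)² + 62176) = 62753*(-24 + 62176) = 62753*62152 = 3900224456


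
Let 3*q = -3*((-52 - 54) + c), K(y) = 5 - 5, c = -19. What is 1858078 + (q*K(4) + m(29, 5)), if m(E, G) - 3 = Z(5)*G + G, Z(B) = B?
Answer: 1858111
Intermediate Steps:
K(y) = 0
m(E, G) = 3 + 6*G (m(E, G) = 3 + (5*G + G) = 3 + 6*G)
q = 125 (q = (-3*((-52 - 54) - 19))/3 = (-3*(-106 - 19))/3 = (-3*(-125))/3 = (⅓)*375 = 125)
1858078 + (q*K(4) + m(29, 5)) = 1858078 + (125*0 + (3 + 6*5)) = 1858078 + (0 + (3 + 30)) = 1858078 + (0 + 33) = 1858078 + 33 = 1858111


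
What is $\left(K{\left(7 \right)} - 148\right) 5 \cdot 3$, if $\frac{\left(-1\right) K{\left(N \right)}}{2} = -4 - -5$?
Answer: $-2250$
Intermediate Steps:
$K{\left(N \right)} = -2$ ($K{\left(N \right)} = - 2 \left(-4 - -5\right) = - 2 \left(-4 + 5\right) = \left(-2\right) 1 = -2$)
$\left(K{\left(7 \right)} - 148\right) 5 \cdot 3 = \left(-2 - 148\right) 5 \cdot 3 = \left(-150\right) 15 = -2250$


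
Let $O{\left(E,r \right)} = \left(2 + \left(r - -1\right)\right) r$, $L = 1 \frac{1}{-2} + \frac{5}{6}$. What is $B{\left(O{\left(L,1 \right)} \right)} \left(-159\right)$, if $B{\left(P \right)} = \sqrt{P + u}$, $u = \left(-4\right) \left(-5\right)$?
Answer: $- 318 \sqrt{6} \approx -778.94$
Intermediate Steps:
$L = \frac{1}{3}$ ($L = 1 \left(- \frac{1}{2}\right) + 5 \cdot \frac{1}{6} = - \frac{1}{2} + \frac{5}{6} = \frac{1}{3} \approx 0.33333$)
$O{\left(E,r \right)} = r \left(3 + r\right)$ ($O{\left(E,r \right)} = \left(2 + \left(r + 1\right)\right) r = \left(2 + \left(1 + r\right)\right) r = \left(3 + r\right) r = r \left(3 + r\right)$)
$u = 20$
$B{\left(P \right)} = \sqrt{20 + P}$ ($B{\left(P \right)} = \sqrt{P + 20} = \sqrt{20 + P}$)
$B{\left(O{\left(L,1 \right)} \right)} \left(-159\right) = \sqrt{20 + 1 \left(3 + 1\right)} \left(-159\right) = \sqrt{20 + 1 \cdot 4} \left(-159\right) = \sqrt{20 + 4} \left(-159\right) = \sqrt{24} \left(-159\right) = 2 \sqrt{6} \left(-159\right) = - 318 \sqrt{6}$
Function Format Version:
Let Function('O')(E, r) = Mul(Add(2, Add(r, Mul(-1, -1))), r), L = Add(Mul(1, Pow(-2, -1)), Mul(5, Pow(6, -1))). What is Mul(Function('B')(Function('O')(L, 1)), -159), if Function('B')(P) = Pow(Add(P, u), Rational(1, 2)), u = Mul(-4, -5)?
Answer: Mul(-318, Pow(6, Rational(1, 2))) ≈ -778.94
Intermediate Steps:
L = Rational(1, 3) (L = Add(Mul(1, Rational(-1, 2)), Mul(5, Rational(1, 6))) = Add(Rational(-1, 2), Rational(5, 6)) = Rational(1, 3) ≈ 0.33333)
Function('O')(E, r) = Mul(r, Add(3, r)) (Function('O')(E, r) = Mul(Add(2, Add(r, 1)), r) = Mul(Add(2, Add(1, r)), r) = Mul(Add(3, r), r) = Mul(r, Add(3, r)))
u = 20
Function('B')(P) = Pow(Add(20, P), Rational(1, 2)) (Function('B')(P) = Pow(Add(P, 20), Rational(1, 2)) = Pow(Add(20, P), Rational(1, 2)))
Mul(Function('B')(Function('O')(L, 1)), -159) = Mul(Pow(Add(20, Mul(1, Add(3, 1))), Rational(1, 2)), -159) = Mul(Pow(Add(20, Mul(1, 4)), Rational(1, 2)), -159) = Mul(Pow(Add(20, 4), Rational(1, 2)), -159) = Mul(Pow(24, Rational(1, 2)), -159) = Mul(Mul(2, Pow(6, Rational(1, 2))), -159) = Mul(-318, Pow(6, Rational(1, 2)))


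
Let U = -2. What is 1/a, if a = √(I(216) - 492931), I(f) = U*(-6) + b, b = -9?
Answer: -I*√7702/61616 ≈ -0.0014243*I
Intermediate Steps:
I(f) = 3 (I(f) = -2*(-6) - 9 = 12 - 9 = 3)
a = 8*I*√7702 (a = √(3 - 492931) = √(-492928) = 8*I*√7702 ≈ 702.09*I)
1/a = 1/(8*I*√7702) = -I*√7702/61616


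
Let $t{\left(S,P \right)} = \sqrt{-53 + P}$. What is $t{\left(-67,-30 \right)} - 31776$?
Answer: $-31776 + i \sqrt{83} \approx -31776.0 + 9.1104 i$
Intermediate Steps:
$t{\left(-67,-30 \right)} - 31776 = \sqrt{-53 - 30} - 31776 = \sqrt{-83} - 31776 = i \sqrt{83} - 31776 = -31776 + i \sqrt{83}$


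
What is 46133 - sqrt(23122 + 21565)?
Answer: 46133 - sqrt(44687) ≈ 45922.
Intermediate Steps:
46133 - sqrt(23122 + 21565) = 46133 - sqrt(44687)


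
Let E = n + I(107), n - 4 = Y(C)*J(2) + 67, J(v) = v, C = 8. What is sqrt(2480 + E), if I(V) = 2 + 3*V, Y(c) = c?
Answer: 17*sqrt(10) ≈ 53.759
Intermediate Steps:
n = 87 (n = 4 + (8*2 + 67) = 4 + (16 + 67) = 4 + 83 = 87)
E = 410 (E = 87 + (2 + 3*107) = 87 + (2 + 321) = 87 + 323 = 410)
sqrt(2480 + E) = sqrt(2480 + 410) = sqrt(2890) = 17*sqrt(10)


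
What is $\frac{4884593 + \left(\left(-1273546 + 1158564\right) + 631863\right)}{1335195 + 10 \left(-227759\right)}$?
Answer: $- \frac{5401474}{942395} \approx -5.7316$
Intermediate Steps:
$\frac{4884593 + \left(\left(-1273546 + 1158564\right) + 631863\right)}{1335195 + 10 \left(-227759\right)} = \frac{4884593 + \left(-114982 + 631863\right)}{1335195 - 2277590} = \frac{4884593 + 516881}{-942395} = 5401474 \left(- \frac{1}{942395}\right) = - \frac{5401474}{942395}$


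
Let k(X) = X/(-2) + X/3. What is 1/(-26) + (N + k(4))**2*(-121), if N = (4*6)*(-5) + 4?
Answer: -385385009/234 ≈ -1.6469e+6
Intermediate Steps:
k(X) = -X/6 (k(X) = X*(-1/2) + X*(1/3) = -X/2 + X/3 = -X/6)
N = -116 (N = 24*(-5) + 4 = -120 + 4 = -116)
1/(-26) + (N + k(4))**2*(-121) = 1/(-26) + (-116 - 1/6*4)**2*(-121) = -1/26 + (-116 - 2/3)**2*(-121) = -1/26 + (-350/3)**2*(-121) = -1/26 + (122500/9)*(-121) = -1/26 - 14822500/9 = -385385009/234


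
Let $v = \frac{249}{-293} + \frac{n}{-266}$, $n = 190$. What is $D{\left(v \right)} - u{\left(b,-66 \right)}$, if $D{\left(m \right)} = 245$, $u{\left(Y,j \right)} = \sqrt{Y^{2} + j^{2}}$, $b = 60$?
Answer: $245 - 6 \sqrt{221} \approx 155.8$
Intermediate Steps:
$v = - \frac{3208}{2051}$ ($v = \frac{249}{-293} + \frac{190}{-266} = 249 \left(- \frac{1}{293}\right) + 190 \left(- \frac{1}{266}\right) = - \frac{249}{293} - \frac{5}{7} = - \frac{3208}{2051} \approx -1.5641$)
$D{\left(v \right)} - u{\left(b,-66 \right)} = 245 - \sqrt{60^{2} + \left(-66\right)^{2}} = 245 - \sqrt{3600 + 4356} = 245 - \sqrt{7956} = 245 - 6 \sqrt{221}$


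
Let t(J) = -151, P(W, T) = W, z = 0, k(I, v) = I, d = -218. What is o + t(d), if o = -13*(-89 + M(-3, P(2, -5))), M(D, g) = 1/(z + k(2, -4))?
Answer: 1999/2 ≈ 999.50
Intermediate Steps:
M(D, g) = ½ (M(D, g) = 1/(0 + 2) = 1/2 = ½)
o = 2301/2 (o = -13*(-89 + ½) = -13*(-177/2) = 2301/2 ≈ 1150.5)
o + t(d) = 2301/2 - 151 = 1999/2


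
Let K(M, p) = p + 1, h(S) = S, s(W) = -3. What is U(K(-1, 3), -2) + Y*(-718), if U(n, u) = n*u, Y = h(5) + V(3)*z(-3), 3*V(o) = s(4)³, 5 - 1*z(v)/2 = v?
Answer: 99794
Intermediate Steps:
z(v) = 10 - 2*v
K(M, p) = 1 + p
V(o) = -9 (V(o) = (⅓)*(-3)³ = (⅓)*(-27) = -9)
Y = -139 (Y = 5 - 9*(10 - 2*(-3)) = 5 - 9*(10 + 6) = 5 - 9*16 = 5 - 144 = -139)
U(K(-1, 3), -2) + Y*(-718) = (1 + 3)*(-2) - 139*(-718) = 4*(-2) + 99802 = -8 + 99802 = 99794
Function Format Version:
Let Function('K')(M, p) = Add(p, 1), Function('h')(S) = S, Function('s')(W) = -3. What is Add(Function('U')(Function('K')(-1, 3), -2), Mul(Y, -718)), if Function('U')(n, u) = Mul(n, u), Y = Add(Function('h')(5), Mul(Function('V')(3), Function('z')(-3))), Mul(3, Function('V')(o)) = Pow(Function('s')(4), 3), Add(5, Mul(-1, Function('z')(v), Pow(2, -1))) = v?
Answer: 99794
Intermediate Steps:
Function('z')(v) = Add(10, Mul(-2, v))
Function('K')(M, p) = Add(1, p)
Function('V')(o) = -9 (Function('V')(o) = Mul(Rational(1, 3), Pow(-3, 3)) = Mul(Rational(1, 3), -27) = -9)
Y = -139 (Y = Add(5, Mul(-9, Add(10, Mul(-2, -3)))) = Add(5, Mul(-9, Add(10, 6))) = Add(5, Mul(-9, 16)) = Add(5, -144) = -139)
Add(Function('U')(Function('K')(-1, 3), -2), Mul(Y, -718)) = Add(Mul(Add(1, 3), -2), Mul(-139, -718)) = Add(Mul(4, -2), 99802) = Add(-8, 99802) = 99794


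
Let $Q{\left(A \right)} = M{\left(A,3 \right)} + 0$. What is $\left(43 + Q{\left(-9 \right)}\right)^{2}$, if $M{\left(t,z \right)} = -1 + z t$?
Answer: $225$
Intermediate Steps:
$M{\left(t,z \right)} = -1 + t z$
$Q{\left(A \right)} = -1 + 3 A$ ($Q{\left(A \right)} = \left(-1 + A 3\right) + 0 = \left(-1 + 3 A\right) + 0 = -1 + 3 A$)
$\left(43 + Q{\left(-9 \right)}\right)^{2} = \left(43 + \left(-1 + 3 \left(-9\right)\right)\right)^{2} = \left(43 - 28\right)^{2} = 15^{2} = 225$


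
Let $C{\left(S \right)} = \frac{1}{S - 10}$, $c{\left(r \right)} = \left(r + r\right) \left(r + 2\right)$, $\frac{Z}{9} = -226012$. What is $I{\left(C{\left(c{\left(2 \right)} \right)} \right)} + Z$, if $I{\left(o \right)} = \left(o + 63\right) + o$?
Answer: $- \frac{6102134}{3} \approx -2.034 \cdot 10^{6}$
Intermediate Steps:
$Z = -2034108$ ($Z = 9 \left(-226012\right) = -2034108$)
$c{\left(r \right)} = 2 r \left(2 + r\right)$
$C{\left(S \right)} = \frac{1}{-10 + S}$
$I{\left(o \right)} = 63 + 2 o$ ($I{\left(o \right)} = \left(63 + o\right) + o = 63 + 2 o$)
$I{\left(C{\left(c{\left(2 \right)} \right)} \right)} + Z = \left(63 + \frac{2}{-10 + 2 \cdot 2 \left(2 + 2\right)}\right) - 2034108 = \left(63 + \frac{2}{-10 + 2 \cdot 2 \cdot 4}\right) - 2034108 = \left(63 + \frac{2}{-10 + 16}\right) - 2034108 = \left(63 + \frac{2}{6}\right) - 2034108 = \left(63 + 2 \cdot \frac{1}{6}\right) - 2034108 = \left(63 + \frac{1}{3}\right) - 2034108 = \frac{190}{3} - 2034108 = - \frac{6102134}{3}$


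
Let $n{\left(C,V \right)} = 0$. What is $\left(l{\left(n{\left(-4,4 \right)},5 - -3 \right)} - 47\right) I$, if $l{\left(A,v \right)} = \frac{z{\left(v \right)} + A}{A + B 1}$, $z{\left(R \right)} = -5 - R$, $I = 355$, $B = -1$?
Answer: $-12070$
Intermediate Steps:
$l{\left(A,v \right)} = \frac{-5 + A - v}{-1 + A}$ ($l{\left(A,v \right)} = \frac{\left(-5 - v\right) + A}{A - 1} = \frac{-5 + A - v}{A - 1} = \frac{-5 + A - v}{-1 + A}$)
$\left(l{\left(n{\left(-4,4 \right)},5 - -3 \right)} - 47\right) I = \left(\frac{-5 + 0 - \left(5 - -3\right)}{-1 + 0} - 47\right) 355 = \left(\frac{-5 + 0 - \left(5 + 3\right)}{-1} - 47\right) 355 = \left(- (-5 + 0 - 8) - 47\right) 355 = \left(\left(-1\right) \left(-13\right) - 47\right) 355 = \left(13 - 47\right) 355 = \left(-34\right) 355 = -12070$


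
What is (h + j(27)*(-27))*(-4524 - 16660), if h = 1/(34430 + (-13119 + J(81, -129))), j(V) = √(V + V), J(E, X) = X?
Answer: -10592/10591 + 1715904*√6 ≈ 4.2031e+6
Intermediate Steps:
j(V) = √2*√V (j(V) = √(2*V) = √2*√V)
h = 1/21182 (h = 1/(34430 + (-13119 - 129)) = 1/(34430 - 13248) = 1/21182 ≈ 4.7210e-5)
(h + j(27)*(-27))*(-4524 - 16660) = (1/21182 + (√2*√27)*(-27))*(-4524 - 16660) = (1/21182 + (√2*(3*√3))*(-27))*(-21184) = (1/21182 + (3*√6)*(-27))*(-21184) = (1/21182 - 81*√6)*(-21184) = -10592/10591 + 1715904*√6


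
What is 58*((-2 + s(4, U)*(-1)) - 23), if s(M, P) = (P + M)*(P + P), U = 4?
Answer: -5162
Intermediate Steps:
s(M, P) = 2*P*(M + P) (s(M, P) = (M + P)*(2*P) = 2*P*(M + P))
58*((-2 + s(4, U)*(-1)) - 23) = 58*((-2 + (2*4*(4 + 4))*(-1)) - 23) = 58*((-2 + (2*4*8)*(-1)) - 23) = 58*((-2 + 64*(-1)) - 23) = 58*((-2 - 64) - 23) = 58*(-66 - 23) = 58*(-89) = -5162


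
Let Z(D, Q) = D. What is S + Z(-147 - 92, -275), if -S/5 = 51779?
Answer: -259134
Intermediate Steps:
S = -258895 (S = -5*51779 = -258895)
S + Z(-147 - 92, -275) = -258895 + (-147 - 92) = -258895 - 239 = -259134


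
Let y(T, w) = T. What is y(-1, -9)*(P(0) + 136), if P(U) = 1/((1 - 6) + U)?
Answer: -679/5 ≈ -135.80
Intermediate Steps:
P(U) = 1/(-5 + U)
y(-1, -9)*(P(0) + 136) = -(1/(-5 + 0) + 136) = -(1/(-5) + 136) = -(-⅕ + 136) = -1*679/5 = -679/5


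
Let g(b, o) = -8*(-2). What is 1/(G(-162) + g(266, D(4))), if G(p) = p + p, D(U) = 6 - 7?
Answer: -1/308 ≈ -0.0032468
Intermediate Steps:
D(U) = -1
g(b, o) = 16
G(p) = 2*p
1/(G(-162) + g(266, D(4))) = 1/(2*(-162) + 16) = 1/(-324 + 16) = 1/(-308) = -1/308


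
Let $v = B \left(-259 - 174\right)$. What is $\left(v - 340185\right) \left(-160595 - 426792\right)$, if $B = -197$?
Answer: $149715548108$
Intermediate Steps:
$v = 85301$ ($v = - 197 \left(-259 - 174\right) = \left(-197\right) \left(-433\right) = 85301$)
$\left(v - 340185\right) \left(-160595 - 426792\right) = \left(85301 - 340185\right) \left(-160595 - 426792\right) = \left(-254884\right) \left(-587387\right) = 149715548108$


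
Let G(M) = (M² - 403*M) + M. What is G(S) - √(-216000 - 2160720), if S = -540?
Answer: 508680 - 12*I*√16505 ≈ 5.0868e+5 - 1541.7*I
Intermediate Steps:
G(M) = M² - 402*M
G(S) - √(-216000 - 2160720) = -540*(-402 - 540) - √(-216000 - 2160720) = -540*(-942) - √(-2376720) = 508680 - 12*I*√16505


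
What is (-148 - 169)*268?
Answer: -84956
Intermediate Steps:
(-148 - 169)*268 = -317*268 = -84956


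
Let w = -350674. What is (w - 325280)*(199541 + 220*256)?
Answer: -172950266394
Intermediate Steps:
(w - 325280)*(199541 + 220*256) = (-350674 - 325280)*(199541 + 220*256) = -675954*(199541 + 56320) = -675954*255861 = -172950266394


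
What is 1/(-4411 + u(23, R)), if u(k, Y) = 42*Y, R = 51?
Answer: -1/2269 ≈ -0.00044072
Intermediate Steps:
1/(-4411 + u(23, R)) = 1/(-4411 + 42*51) = 1/(-4411 + 2142) = 1/(-2269) = -1/2269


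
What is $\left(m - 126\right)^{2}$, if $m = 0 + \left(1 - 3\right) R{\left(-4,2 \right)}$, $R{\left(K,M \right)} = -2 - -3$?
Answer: $16384$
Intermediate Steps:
$R{\left(K,M \right)} = 1$ ($R{\left(K,M \right)} = -2 + 3 = 1$)
$m = -2$ ($m = 0 + \left(1 - 3\right) 1 = 0 - 2 = -2$)
$\left(m - 126\right)^{2} = \left(-2 - 126\right)^{2} = \left(-128\right)^{2} = 16384$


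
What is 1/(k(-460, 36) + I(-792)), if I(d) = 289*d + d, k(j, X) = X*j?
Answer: -1/246240 ≈ -4.0611e-6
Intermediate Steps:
I(d) = 290*d
1/(k(-460, 36) + I(-792)) = 1/(36*(-460) + 290*(-792)) = 1/(-16560 - 229680) = 1/(-246240) = -1/246240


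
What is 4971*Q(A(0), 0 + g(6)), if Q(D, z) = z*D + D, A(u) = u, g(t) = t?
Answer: 0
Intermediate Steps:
Q(D, z) = D + D*z (Q(D, z) = D*z + D = D + D*z)
4971*Q(A(0), 0 + g(6)) = 4971*(0*(1 + (0 + 6))) = 4971*(0*(1 + 6)) = 4971*(0*7) = 4971*0 = 0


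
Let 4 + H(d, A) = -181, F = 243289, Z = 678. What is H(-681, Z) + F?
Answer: 243104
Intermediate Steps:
H(d, A) = -185 (H(d, A) = -4 - 181 = -185)
H(-681, Z) + F = -185 + 243289 = 243104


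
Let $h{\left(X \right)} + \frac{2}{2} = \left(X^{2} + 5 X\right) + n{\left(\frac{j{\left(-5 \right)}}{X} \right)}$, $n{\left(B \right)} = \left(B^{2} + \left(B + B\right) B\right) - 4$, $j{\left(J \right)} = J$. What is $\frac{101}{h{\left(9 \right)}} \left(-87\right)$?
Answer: $- \frac{237249}{3292} \approx -72.068$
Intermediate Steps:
$n{\left(B \right)} = -4 + 3 B^{2}$ ($n{\left(B \right)} = \left(B^{2} + 2 B B\right) - 4 = \left(B^{2} + 2 B^{2}\right) - 4 = 3 B^{2} - 4 = -4 + 3 B^{2}$)
$h{\left(X \right)} = -5 + X^{2} + 5 X + \frac{75}{X^{2}}$ ($h{\left(X \right)} = -1 + \left(\left(X^{2} + 5 X\right) + \left(-4 + 3 \left(- \frac{5}{X}\right)^{2}\right)\right) = -1 - \left(4 - X^{2} - 5 X - \frac{75}{X^{2}}\right) = -1 - \left(4 - X^{2} - \frac{75}{X^{2}} - 5 X\right) = -1 + \left(-4 + X^{2} + 5 X + \frac{75}{X^{2}}\right) = -5 + X^{2} + 5 X + \frac{75}{X^{2}}$)
$\frac{101}{h{\left(9 \right)}} \left(-87\right) = \frac{101}{-5 + 9^{2} + 5 \cdot 9 + \frac{75}{81}} \left(-87\right) = \frac{101}{-5 + 81 + 45 + 75 \cdot \frac{1}{81}} \left(-87\right) = \frac{101}{-5 + 81 + 45 + \frac{25}{27}} \left(-87\right) = \frac{101}{\frac{3292}{27}} \left(-87\right) = 101 \cdot \frac{27}{3292} \left(-87\right) = \frac{2727}{3292} \left(-87\right) = - \frac{237249}{3292}$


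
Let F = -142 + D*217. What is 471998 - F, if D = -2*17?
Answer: 479518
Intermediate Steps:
D = -34
F = -7520 (F = -142 - 34*217 = -142 - 7378 = -7520)
471998 - F = 471998 - 1*(-7520) = 471998 + 7520 = 479518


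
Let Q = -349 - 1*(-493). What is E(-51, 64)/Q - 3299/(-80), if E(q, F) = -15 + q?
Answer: 9787/240 ≈ 40.779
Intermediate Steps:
Q = 144 (Q = -349 + 493 = 144)
E(-51, 64)/Q - 3299/(-80) = (-15 - 51)/144 - 3299/(-80) = -66*1/144 - 3299*(-1/80) = -11/24 + 3299/80 = 9787/240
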